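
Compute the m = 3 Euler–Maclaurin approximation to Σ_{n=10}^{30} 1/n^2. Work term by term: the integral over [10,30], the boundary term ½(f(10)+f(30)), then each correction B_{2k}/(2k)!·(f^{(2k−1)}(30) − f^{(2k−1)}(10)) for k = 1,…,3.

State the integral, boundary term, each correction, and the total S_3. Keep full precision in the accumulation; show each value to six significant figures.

The integral term ∫_10^30 1/x^2 dx = 0.0666667.
½[f(10) + f(30)] = ½[0.0100000 + 0.00111111] = 0.00555556.
So far: 0.0722222.
Correction k=1: B_{2}/2! · (f^{(1)}(30) − f^{(1)}(10)) = 1/12 · (-7.40741e-05 − (-0.00200000)) = 0.000160494.
Running total after k=1: 0.0723827.
Correction k=2: B_{4}/4! · (f^{(3)}(30) − f^{(3)}(10)) = −1/720 · (-9.87654e-07 − (-0.000240000)) = -3.31962e-07.
Running total after k=2: 0.0723824.
Correction k=3: B_{6}/6! · (f^{(5)}(30) − f^{(5)}(10)) = 1/30240 · (-3.29218e-08 − (-7.20000e-05)) = 2.37986e-09.

S_3 ≈ 0.0723824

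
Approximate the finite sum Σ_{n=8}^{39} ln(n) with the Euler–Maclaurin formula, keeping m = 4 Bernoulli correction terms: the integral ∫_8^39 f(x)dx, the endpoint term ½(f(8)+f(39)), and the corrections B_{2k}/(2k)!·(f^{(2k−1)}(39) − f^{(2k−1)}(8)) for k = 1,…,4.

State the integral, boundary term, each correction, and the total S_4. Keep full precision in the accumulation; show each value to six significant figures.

S_4 ≈ 98.1066

The integral term ∫_8^39 ln(x) dx = 95.2434.
Boundary: ½(f(8) + f(39)) = ½(2.07944 + 3.66356) = 2.87150.
Integral + boundary = 98.1149.
Order-1 term: 1/12 · (0.0256410 − 0.125000) = -0.00827991.
Running total after k=1: 98.1066.
Order-2 term: −1/720 · (3.37160e-05 − 0.00390625) = 5.37852e-06.
Running total after k=2: 98.1066.
Order-3 term: 1/30240 · (2.66004e-07 − 0.000732422) = -2.42115e-08.
Running total after k=3: 98.1066.
Order-4 term: −1/1209600 · (5.24663e-09 − 0.000343323) = 2.83827e-10.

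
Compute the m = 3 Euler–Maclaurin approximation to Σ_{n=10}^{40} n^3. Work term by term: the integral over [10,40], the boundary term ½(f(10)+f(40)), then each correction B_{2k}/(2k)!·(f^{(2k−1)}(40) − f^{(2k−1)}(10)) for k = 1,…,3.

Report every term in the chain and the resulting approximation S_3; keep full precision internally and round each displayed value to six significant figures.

S_3 ≈ 670375

The integral term ∫_10^40 x^3 dx = 637500.
½[f(10) + f(40)] = ½[1000.00 + 64000.0] = 32500.0.
So far: 670000.
Correction k=1: B_{2}/2! · (f^{(1)}(40) − f^{(1)}(10)) = 1/12 · (4800.00 − 300.000) = 375.000.
Running total after k=1: 670375.
Correction k=2: B_{4}/4! · (f^{(3)}(40) − f^{(3)}(10)) = −1/720 · (6.00000 − 6.00000) = 0.00000.
Running total after k=2: 670375.
Correction k=3: B_{6}/6! · (f^{(5)}(40) − f^{(5)}(10)) = 1/30240 · (0.00000 − 0.00000) = 0.00000.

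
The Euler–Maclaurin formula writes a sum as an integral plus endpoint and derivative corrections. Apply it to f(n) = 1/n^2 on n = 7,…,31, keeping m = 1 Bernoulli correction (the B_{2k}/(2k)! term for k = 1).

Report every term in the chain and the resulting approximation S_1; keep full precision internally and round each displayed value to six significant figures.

Integral: ∫_7^31 1/x^2 dx = 0.110599.
Boundary: ½(f(7) + f(31)) = ½(0.0204082 + 0.00104058) = 0.0107244.
So far: 0.121323.
Correction k=1: B_{2}/2! · (f^{(1)}(31) − f^{(1)}(7)) = 1/12 · (-6.71344e-05 − (-0.00583090)) = 0.000480314.

S_1 ≈ 0.121804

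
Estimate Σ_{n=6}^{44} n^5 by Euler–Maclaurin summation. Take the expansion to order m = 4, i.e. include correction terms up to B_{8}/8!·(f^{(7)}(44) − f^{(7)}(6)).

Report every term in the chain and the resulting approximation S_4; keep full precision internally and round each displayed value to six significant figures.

S_4 ≈ 1.29340e+09

∫_6^44 x^5 dx evaluates to 1.20938e+09.
Boundary: ½(f(6) + f(44)) = ½(7776.00 + 1.64916e+08) = 8.24620e+07.
So far: 1.29184e+09.
k=1: B_{2}/(2)! × [f^{(1)}(44) − f^{(1)}(6)] = 1/12 × (1.87405e+07 − 6480.00) = 1.56117e+06.
Partial sum through k=1: 1.29340e+09.
k=2: B_{4}/(4)! × [f^{(3)}(44) − f^{(3)}(6)] = −1/720 × (116160 − 2160.00) = -158.333.
Partial sum through k=2: 1.29340e+09.
k=3: B_{6}/(6)! × [f^{(5)}(44) − f^{(5)}(6)] = 1/30240 × (120.000 − 120.000) = 0.00000.
Partial sum through k=3: 1.29340e+09.
k=4: B_{8}/(8)! × [f^{(7)}(44) − f^{(7)}(6)] = −1/1209600 × (0.00000 − 0.00000) = 0.00000.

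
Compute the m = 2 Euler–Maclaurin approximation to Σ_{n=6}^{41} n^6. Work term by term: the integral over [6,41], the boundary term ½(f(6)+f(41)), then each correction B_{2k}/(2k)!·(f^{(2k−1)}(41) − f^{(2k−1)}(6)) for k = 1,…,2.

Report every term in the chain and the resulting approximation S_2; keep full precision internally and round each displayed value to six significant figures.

∫_6^41 x^6 dx evaluates to 2.78220e+10.
Endpoint term: (f(6) + f(41))/2 = (46656.0 + 4.75010e+09)/2 = 2.37508e+09.
Running total after boundary: 3.01971e+10.
Order-1 term: 1/12 · (6.95137e+08 − 46656.0) = 5.79242e+07.
Running total after k=1: 3.02550e+10.
Order-2 term: −1/720 · (8.27052e+06 − 25920.0) = -11450.8.

S_2 ≈ 3.02550e+10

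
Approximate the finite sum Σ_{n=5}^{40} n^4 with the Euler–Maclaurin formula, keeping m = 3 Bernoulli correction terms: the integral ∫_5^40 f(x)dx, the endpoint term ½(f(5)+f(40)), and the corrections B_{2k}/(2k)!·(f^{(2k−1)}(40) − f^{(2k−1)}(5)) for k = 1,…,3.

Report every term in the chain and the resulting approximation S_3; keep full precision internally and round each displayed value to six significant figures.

Integral: ∫_5^40 x^4 dx = 2.04794e+07.
Endpoint term: (f(5) + f(40))/2 = (625.000 + 2.56000e+06)/2 = 1.28031e+06.
Integral + boundary = 2.17597e+07.
Correction k=1: B_{2}/2! · (f^{(1)}(40) − f^{(1)}(5)) = 1/12 · (256000 − 500.000) = 21291.7.
After k=1: 2.17810e+07.
Correction k=2: B_{4}/4! · (f^{(3)}(40) − f^{(3)}(5)) = −1/720 · (960.000 − 120.000) = -1.16667.
After k=2: 2.17810e+07.
Correction k=3: B_{6}/6! · (f^{(5)}(40) − f^{(5)}(5)) = 1/30240 · (0.00000 − 0.00000) = 0.00000.

S_3 ≈ 2.17810e+07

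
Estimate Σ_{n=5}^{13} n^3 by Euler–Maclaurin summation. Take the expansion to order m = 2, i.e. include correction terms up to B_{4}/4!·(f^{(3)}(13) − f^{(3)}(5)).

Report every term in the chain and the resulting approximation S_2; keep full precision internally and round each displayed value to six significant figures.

Integral: ∫_5^13 x^3 dx = 6984.00.
½[f(5) + f(13)] = ½[125.000 + 2197.00] = 1161.00.
Running total after boundary: 8145.00.
k=1: B_{2}/(2)! × [f^{(1)}(13) − f^{(1)}(5)] = 1/12 × (507.000 − 75.0000) = 36.0000.
Partial sum through k=1: 8181.00.
k=2: B_{4}/(4)! × [f^{(3)}(13) − f^{(3)}(5)] = −1/720 × (6.00000 − 6.00000) = 0.00000.

S_2 ≈ 8181.00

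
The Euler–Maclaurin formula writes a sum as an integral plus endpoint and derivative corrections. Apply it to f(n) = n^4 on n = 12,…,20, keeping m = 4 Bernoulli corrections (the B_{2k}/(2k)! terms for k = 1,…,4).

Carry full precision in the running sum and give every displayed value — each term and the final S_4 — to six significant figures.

The integral term ∫_12^20 x^4 dx = 590234.
½[f(12) + f(20)] = ½[20736.0 + 160000] = 90368.0.
Integral + boundary = 680602.
Order-1 term: 1/12 · (32000.0 − 6912.00) = 2090.67.
Partial sum through k=1: 682692.
Order-2 term: −1/720 · (480.000 − 288.000) = -0.266667.
Partial sum through k=2: 682692.
Order-3 term: 1/30240 · (0.00000 − 0.00000) = 0.00000.
Partial sum through k=3: 682692.
Order-4 term: −1/1209600 · (0.00000 − 0.00000) = 0.00000.

S_4 ≈ 682692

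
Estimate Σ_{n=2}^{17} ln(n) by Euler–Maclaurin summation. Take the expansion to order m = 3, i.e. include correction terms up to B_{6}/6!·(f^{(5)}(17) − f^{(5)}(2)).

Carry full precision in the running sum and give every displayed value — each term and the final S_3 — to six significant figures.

S_3 ≈ 33.5051

∫_2^17 ln(x) dx evaluates to 31.7783.
Boundary: ½(f(2) + f(17)) = ½(0.693147 + 2.83321) = 1.76318.
So far: 33.5415.
Correction k=1: B_{2}/2! · (f^{(1)}(17) − f^{(1)}(2)) = 1/12 · (0.0588235 − 0.500000) = -0.0367647.
Running total after k=1: 33.5047.
Correction k=2: B_{4}/4! · (f^{(3)}(17) − f^{(3)}(2)) = −1/720 · (0.000407083 − 0.250000) = 0.000346657.
Running total after k=2: 33.5051.
Correction k=3: B_{6}/6! · (f^{(5)}(17) − f^{(5)}(2)) = 1/30240 · (1.69031e-05 − 0.750000) = -2.48010e-05.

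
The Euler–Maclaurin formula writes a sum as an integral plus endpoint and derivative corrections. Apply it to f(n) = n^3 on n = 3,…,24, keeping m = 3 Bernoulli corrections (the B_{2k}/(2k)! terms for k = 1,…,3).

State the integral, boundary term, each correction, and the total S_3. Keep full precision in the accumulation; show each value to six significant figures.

∫_3^24 x^3 dx evaluates to 82923.8.
Boundary: ½(f(3) + f(24)) = ½(27.0000 + 13824.0) = 6925.50.
Running total after boundary: 89849.2.
Correction k=1: B_{2}/2! · (f^{(1)}(24) − f^{(1)}(3)) = 1/12 · (1728.00 − 27.0000) = 141.750.
After k=1: 89991.0.
Correction k=2: B_{4}/4! · (f^{(3)}(24) − f^{(3)}(3)) = −1/720 · (6.00000 − 6.00000) = 0.00000.
After k=2: 89991.0.
Correction k=3: B_{6}/6! · (f^{(5)}(24) − f^{(5)}(3)) = 1/30240 · (0.00000 − 0.00000) = 0.00000.

S_3 ≈ 89991.0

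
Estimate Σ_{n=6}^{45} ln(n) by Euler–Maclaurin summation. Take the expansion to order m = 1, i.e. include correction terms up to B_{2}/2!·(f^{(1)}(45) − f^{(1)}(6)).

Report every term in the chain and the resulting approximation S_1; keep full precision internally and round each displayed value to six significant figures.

The integral term ∫_6^45 ln(x) dx = 121.549.
½[f(6) + f(45)] = ½[1.79176 + 3.80666] = 2.79921.
So far: 124.348.
Order-1 term: 1/12 · (0.0222222 − 0.166667) = -0.0120370.

S_1 ≈ 124.336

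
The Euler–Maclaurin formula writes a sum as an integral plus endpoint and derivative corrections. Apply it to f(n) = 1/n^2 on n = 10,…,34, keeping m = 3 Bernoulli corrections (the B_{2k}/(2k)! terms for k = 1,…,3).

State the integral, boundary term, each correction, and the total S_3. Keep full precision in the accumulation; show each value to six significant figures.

S_3 ≈ 0.0761829

The integral term ∫_10^34 1/x^2 dx = 0.0705882.
Boundary: ½(f(10) + f(34)) = ½(0.0100000 + 0.000865052) = 0.00543253.
Integral + boundary = 0.0760208.
k=1: B_{2}/(2)! × [f^{(1)}(34) − f^{(1)}(10)] = 1/12 × (-5.08854e-05 − (-0.00200000)) = 0.000162426.
Partial sum through k=1: 0.0761832.
k=2: B_{4}/(4)! × [f^{(3)}(34) − f^{(3)}(10)] = −1/720 × (-5.28222e-07 − (-0.000240000)) = -3.32600e-07.
Partial sum through k=2: 0.0761829.
k=3: B_{6}/(6)! × [f^{(5)}(34) − f^{(5)}(10)] = 1/30240 × (-1.37082e-08 − (-7.20000e-05)) = 2.38050e-09.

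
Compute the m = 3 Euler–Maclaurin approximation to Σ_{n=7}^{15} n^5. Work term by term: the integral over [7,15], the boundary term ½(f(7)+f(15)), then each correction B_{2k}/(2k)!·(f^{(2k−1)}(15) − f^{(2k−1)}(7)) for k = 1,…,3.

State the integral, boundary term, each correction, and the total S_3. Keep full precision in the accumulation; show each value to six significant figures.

Integral: ∫_7^15 x^5 dx = 1.87883e+06.
Boundary: ½(f(7) + f(15)) = ½(16807.0 + 759375) = 388091.
Integral + boundary = 2.26692e+06.
Correction k=1: B_{2}/2! · (f^{(1)}(15) − f^{(1)}(7)) = 1/12 · (253125 − 12005.0) = 20093.3.
After k=1: 2.28701e+06.
Correction k=2: B_{4}/4! · (f^{(3)}(15) − f^{(3)}(7)) = −1/720 · (13500.0 − 2940.00) = -14.6667.
After k=2: 2.28700e+06.
Correction k=3: B_{6}/6! · (f^{(5)}(15) − f^{(5)}(7)) = 1/30240 · (120.000 − 120.000) = 0.00000.

S_3 ≈ 2.28700e+06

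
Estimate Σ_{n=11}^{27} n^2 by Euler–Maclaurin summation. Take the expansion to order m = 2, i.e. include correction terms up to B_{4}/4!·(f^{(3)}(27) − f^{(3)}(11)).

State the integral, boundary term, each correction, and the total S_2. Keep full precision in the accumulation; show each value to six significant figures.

The integral term ∫_11^27 x^2 dx = 6117.33.
Endpoint term: (f(11) + f(27))/2 = (121.000 + 729.000)/2 = 425.000.
Running total after boundary: 6542.33.
k=1: B_{2}/(2)! × [f^{(1)}(27) − f^{(1)}(11)] = 1/12 × (54.0000 − 22.0000) = 2.66667.
Running total after k=1: 6545.00.
k=2: B_{4}/(4)! × [f^{(3)}(27) − f^{(3)}(11)] = −1/720 × (0.00000 − 0.00000) = 0.00000.

S_2 ≈ 6545.00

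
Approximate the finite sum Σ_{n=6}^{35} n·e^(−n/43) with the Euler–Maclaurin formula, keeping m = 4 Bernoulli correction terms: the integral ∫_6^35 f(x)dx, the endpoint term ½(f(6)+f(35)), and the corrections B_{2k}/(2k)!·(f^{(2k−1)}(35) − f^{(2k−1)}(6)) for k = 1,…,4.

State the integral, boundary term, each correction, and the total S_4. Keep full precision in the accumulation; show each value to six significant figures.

S_4 ≈ 356.731

∫_6^35 x·e^(−x/43) dx evaluates to 346.423.
Boundary: ½(f(6) + f(35)) = ½(5.21858 + 15.5086) = 10.3636.
Running total after boundary: 356.787.
Order-1 term: 1/12 · (0.0824377 − 0.748400) = -0.0554969.
Partial sum through k=1: 356.731.
Order-2 term: −1/720 · (0.000523874 − 0.00134555) = 1.14122e-06.
Partial sum through k=2: 356.731.
Order-3 term: 1/30240 · (5.42544e-07 − 1.23653e-06) = -2.29493e-11.
Partial sum through k=3: 356.731.
Order-4 term: −1/1209600 · (4.33618e-10 − 9.43938e-10) = 4.21892e-16.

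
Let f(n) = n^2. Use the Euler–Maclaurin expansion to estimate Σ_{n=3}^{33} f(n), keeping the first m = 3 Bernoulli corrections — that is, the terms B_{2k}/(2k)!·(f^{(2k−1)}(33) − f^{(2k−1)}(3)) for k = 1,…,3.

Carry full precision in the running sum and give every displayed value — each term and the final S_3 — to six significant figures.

S_3 ≈ 12524.0

∫_3^33 x^2 dx evaluates to 11970.0.
Endpoint term: (f(3) + f(33))/2 = (9.00000 + 1089.00)/2 = 549.000.
Running total after boundary: 12519.0.
Order-1 term: 1/12 · (66.0000 − 6.00000) = 5.00000.
After k=1: 12524.0.
Order-2 term: −1/720 · (0.00000 − 0.00000) = 0.00000.
After k=2: 12524.0.
Order-3 term: 1/30240 · (0.00000 − 0.00000) = 0.00000.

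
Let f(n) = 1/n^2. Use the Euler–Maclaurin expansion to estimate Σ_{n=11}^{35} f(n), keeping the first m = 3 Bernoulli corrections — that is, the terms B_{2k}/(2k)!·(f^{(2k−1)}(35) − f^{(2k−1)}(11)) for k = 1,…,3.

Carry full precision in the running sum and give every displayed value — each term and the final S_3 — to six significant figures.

S_3 ≈ 0.0669992

Integral: ∫_11^35 1/x^2 dx = 0.0623377.
Endpoint term: (f(11) + f(35))/2 = (0.00826446 + 0.000816327)/2 = 0.00454039.
Integral + boundary = 0.0668781.
Order-1 term: 1/12 · (-4.66472e-05 − (-0.00150263)) = 0.000121332.
After k=1: 0.0669994.
Order-2 term: −1/720 · (-4.56952e-07 − (-0.000149021)) = -2.06339e-07.
After k=2: 0.0669992.
Order-3 term: 1/30240 · (-1.11907e-08 − (-3.69474e-05)) = 1.22143e-09.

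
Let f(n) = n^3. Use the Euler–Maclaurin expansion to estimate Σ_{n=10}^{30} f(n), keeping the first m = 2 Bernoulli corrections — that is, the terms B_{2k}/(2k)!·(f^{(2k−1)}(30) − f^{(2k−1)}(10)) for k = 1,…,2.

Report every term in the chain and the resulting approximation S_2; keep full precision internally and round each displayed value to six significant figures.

The integral term ∫_10^30 x^3 dx = 200000.
½[f(10) + f(30)] = ½[1000.00 + 27000.0] = 14000.0.
So far: 214000.
Order-1 term: 1/12 · (2700.00 − 300.000) = 200.000.
After k=1: 214200.
Order-2 term: −1/720 · (6.00000 − 6.00000) = 0.00000.

S_2 ≈ 214200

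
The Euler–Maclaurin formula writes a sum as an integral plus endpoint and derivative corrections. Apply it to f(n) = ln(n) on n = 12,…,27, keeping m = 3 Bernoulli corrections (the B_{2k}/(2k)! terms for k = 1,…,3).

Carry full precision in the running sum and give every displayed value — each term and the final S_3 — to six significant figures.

The integral term ∫_12^27 ln(x) dx = 44.1687.
Endpoint term: (f(12) + f(27))/2 = (2.48491 + 3.29584)/2 = 2.89037.
Running total after boundary: 47.0591.
k=1: B_{2}/(2)! × [f^{(1)}(27) − f^{(1)}(12)] = 1/12 × (0.0370370 − 0.0833333) = -0.00385802.
Partial sum through k=1: 47.0552.
k=2: B_{4}/(4)! × [f^{(3)}(27) − f^{(3)}(12)] = −1/720 × (0.000101611 − 0.00115741) = 1.46638e-06.
Partial sum through k=2: 47.0552.
k=3: B_{6}/(6)! × [f^{(5)}(27) − f^{(5)}(12)] = 1/30240 × (1.67260e-06 − 9.64506e-05) = -3.13419e-09.

S_3 ≈ 47.0552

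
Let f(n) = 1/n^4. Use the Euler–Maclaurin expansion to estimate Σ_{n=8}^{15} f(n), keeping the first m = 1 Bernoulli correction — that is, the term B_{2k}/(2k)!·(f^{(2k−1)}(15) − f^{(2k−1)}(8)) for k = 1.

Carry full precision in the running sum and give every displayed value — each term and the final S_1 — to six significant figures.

∫_8^15 1/x^4 dx evaluates to 0.000552276.
Boundary: ½(f(8) + f(15)) = ½(0.000244141 + 1.97531e-05) = 0.000131947.
So far: 0.000684223.
Correction k=1: B_{2}/2! · (f^{(1)}(15) − f^{(1)}(8)) = 1/12 · (-5.26749e-06 − (-0.000122070)) = 9.73357e-06.

S_1 ≈ 0.000693957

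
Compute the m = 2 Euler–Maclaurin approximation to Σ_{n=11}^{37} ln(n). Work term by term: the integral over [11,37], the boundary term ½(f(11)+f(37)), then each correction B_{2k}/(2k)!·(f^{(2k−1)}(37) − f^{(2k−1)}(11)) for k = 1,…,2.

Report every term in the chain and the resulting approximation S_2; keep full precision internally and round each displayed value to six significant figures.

S_2 ≈ 84.2262

The integral term ∫_11^37 ln(x) dx = 81.2271.
½[f(11) + f(37)] = ½[2.39790 + 3.61092] = 3.00441.
So far: 84.2315.
k=1: B_{2}/(2)! × [f^{(1)}(37) − f^{(1)}(11)] = 1/12 × (0.0270270 − 0.0909091) = -0.00532351.
After k=1: 84.2262.
k=2: B_{4}/(4)! × [f^{(3)}(37) − f^{(3)}(11)] = −1/720 × (3.94843e-05 − 0.00150263) = 2.03215e-06.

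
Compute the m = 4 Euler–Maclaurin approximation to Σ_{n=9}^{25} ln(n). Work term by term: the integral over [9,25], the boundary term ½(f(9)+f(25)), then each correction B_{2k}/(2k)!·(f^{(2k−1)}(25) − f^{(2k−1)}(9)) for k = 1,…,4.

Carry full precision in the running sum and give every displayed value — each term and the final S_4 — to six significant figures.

S_4 ≈ 47.3990

∫_9^25 ln(x) dx evaluates to 44.6969.
Endpoint term: (f(9) + f(25))/2 = (2.19722 + 3.21888)/2 = 2.70805.
So far: 47.4049.
Correction k=1: B_{2}/2! · (f^{(1)}(25) − f^{(1)}(9)) = 1/12 · (0.0400000 − 0.111111) = -0.00592593.
Partial sum through k=1: 47.3990.
Correction k=2: B_{4}/4! · (f^{(3)}(25) − f^{(3)}(9)) = −1/720 · (0.000128000 − 0.00274348) = 3.63262e-06.
Partial sum through k=2: 47.3990.
Correction k=3: B_{6}/6! · (f^{(5)}(25) − f^{(5)}(9)) = 1/30240 · (2.45760e-06 − 0.000406442) = -1.33593e-08.
Partial sum through k=3: 47.3990.
Correction k=4: B_{8}/8! · (f^{(7)}(25) − f^{(7)}(9)) = −1/1209600 · (1.17965e-07 − 0.000150534) = 1.24352e-10.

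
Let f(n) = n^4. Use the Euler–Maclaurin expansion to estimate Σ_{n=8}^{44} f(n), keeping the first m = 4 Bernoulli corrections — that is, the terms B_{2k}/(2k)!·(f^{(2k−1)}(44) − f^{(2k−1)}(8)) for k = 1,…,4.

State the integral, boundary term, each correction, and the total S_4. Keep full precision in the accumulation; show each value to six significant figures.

S_4 ≈ 3.48810e+07

Integral: ∫_8^44 x^4 dx = 3.29767e+07.
½[f(8) + f(44)] = ½[4096.00 + 3.74810e+06] = 1.87610e+06.
So far: 3.48528e+07.
Order-1 term: 1/12 · (340736 − 2048.00) = 28224.0.
Running total after k=1: 3.48810e+07.
Order-2 term: −1/720 · (1056.00 − 192.000) = -1.20000.
Running total after k=2: 3.48810e+07.
Order-3 term: 1/30240 · (0.00000 − 0.00000) = 0.00000.
Running total after k=3: 3.48810e+07.
Order-4 term: −1/1209600 · (0.00000 − 0.00000) = 0.00000.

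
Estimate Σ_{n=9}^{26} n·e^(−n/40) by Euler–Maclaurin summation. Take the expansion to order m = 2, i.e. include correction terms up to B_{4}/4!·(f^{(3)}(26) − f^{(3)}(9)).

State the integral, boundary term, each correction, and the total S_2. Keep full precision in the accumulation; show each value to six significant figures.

The integral term ∫_9^26 x·e^(−x/40) dx = 186.891.
Boundary: ½(f(9) + f(26)) = ½(7.18665 + 13.5732) = 10.3799.
Integral + boundary = 197.271.
k=1: B_{2}/(2)! × [f^{(1)}(26) − f^{(1)}(9)] = 1/12 × (0.182716 − 0.618850) = -0.0363445.
Partial sum through k=1: 197.235.
k=2: B_{4}/(4)! × [f^{(3)}(26) − f^{(3)}(9)] = −1/720 × (0.000766755 − 0.00138493) = 8.58572e-07.

S_2 ≈ 197.235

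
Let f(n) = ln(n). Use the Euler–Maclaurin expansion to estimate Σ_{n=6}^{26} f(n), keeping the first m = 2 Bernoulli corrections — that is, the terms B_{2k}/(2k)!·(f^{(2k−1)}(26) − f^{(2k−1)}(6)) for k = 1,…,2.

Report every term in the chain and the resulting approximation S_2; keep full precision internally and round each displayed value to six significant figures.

S_2 ≈ 56.4742

Integral: ∫_6^26 ln(x) dx = 53.9600.
½[f(6) + f(26)] = ½[1.79176 + 3.25810] = 2.52493.
So far: 56.4849.
k=1: B_{2}/(2)! × [f^{(1)}(26) − f^{(1)}(6)] = 1/12 × (0.0384615 − 0.166667) = -0.0106838.
Partial sum through k=1: 56.4742.
k=2: B_{4}/(4)! × [f^{(3)}(26) − f^{(3)}(6)] = −1/720 × (0.000113792 − 0.00925926) = 1.27020e-05.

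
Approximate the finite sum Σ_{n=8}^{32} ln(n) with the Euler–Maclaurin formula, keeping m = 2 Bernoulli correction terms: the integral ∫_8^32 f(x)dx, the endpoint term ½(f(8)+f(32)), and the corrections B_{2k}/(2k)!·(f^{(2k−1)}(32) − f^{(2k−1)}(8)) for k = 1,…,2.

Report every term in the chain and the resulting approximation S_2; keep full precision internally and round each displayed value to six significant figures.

S_2 ≈ 73.0328

∫_8^32 ln(x) dx evaluates to 70.2680.
½[f(8) + f(32)] = ½[2.07944 + 3.46574] = 2.77259.
So far: 73.0406.
Order-1 term: 1/12 · (0.0312500 − 0.125000) = -0.00781250.
Partial sum through k=1: 73.0328.
Order-2 term: −1/720 · (6.10352e-05 − 0.00390625) = 5.34058e-06.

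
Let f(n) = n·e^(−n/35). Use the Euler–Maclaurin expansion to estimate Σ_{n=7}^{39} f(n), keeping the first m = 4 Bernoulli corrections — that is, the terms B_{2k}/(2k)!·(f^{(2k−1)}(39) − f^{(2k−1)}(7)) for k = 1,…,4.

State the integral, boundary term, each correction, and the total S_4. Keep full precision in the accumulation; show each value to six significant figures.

Integral: ∫_7^39 x·e^(−x/35) dx = 353.627.
Endpoint term: (f(7) + f(39))/2 = (5.73112 + 12.7978)/2 = 9.26447.
Running total after boundary: 362.891.
Order-1 term: 1/12 · (-0.0375028 − 0.654985) = -0.0577073.
Running total after k=1: 362.834.
Order-2 term: −1/720 · (0.000505140 − 0.00187138) = 1.89756e-06.
Running total after k=2: 362.834.
Order-3 term: 1/30240 · (8.49710e-07 − 2.61885e-06) = -5.85032e-11.
Running total after k=3: 362.834.
Order-4 term: −1/1209600 · (1.05066e-09 − 3.02860e-09) = 1.63520e-15.

S_4 ≈ 362.834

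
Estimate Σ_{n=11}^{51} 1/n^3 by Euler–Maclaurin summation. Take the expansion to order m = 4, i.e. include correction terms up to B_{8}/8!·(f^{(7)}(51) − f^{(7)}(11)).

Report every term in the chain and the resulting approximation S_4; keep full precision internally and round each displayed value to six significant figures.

S_4 ≈ 0.00433642

∫_11^51 1/x^3 dx evaluates to 0.00394000.
Boundary: ½(f(11) + f(51)) = ½(0.000751315 + 7.53858e-06) = 0.000379427.
Running total after boundary: 0.00431942.
Order-1 term: 1/12 · (-4.43446e-07 − (-0.000204904)) = 1.70384e-05.
After k=1: 0.00433646.
Order-2 term: −1/720 · (-3.40981e-09 − (-3.38684e-05)) = -4.70348e-08.
After k=2: 0.00433642.
Order-3 term: 1/30240 · (-5.50604e-11 − (-1.17560e-05)) = 3.88754e-10.
After k=3: 0.00433642.
Order-4 term: −1/1209600 · (-1.52416e-12 − (-6.99530e-06)) = -5.78315e-12.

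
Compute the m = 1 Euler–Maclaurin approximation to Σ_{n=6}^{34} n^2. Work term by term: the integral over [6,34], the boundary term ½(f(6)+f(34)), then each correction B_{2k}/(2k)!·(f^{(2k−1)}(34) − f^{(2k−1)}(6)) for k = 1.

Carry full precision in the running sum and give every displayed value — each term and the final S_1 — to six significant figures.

S_1 ≈ 13630.0

Integral: ∫_6^34 x^2 dx = 13029.3.
Boundary: ½(f(6) + f(34)) = ½(36.0000 + 1156.00) = 596.000.
Running total after boundary: 13625.3.
k=1: B_{2}/(2)! × [f^{(1)}(34) − f^{(1)}(6)] = 1/12 × (68.0000 − 12.0000) = 4.66667.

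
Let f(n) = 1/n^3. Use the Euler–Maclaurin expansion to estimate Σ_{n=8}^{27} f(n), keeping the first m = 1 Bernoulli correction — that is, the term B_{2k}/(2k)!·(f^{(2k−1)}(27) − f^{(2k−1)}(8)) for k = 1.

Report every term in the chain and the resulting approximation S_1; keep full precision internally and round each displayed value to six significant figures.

S_1 ≈ 0.00818916

∫_8^27 1/x^3 dx evaluates to 0.00712663.
Boundary: ½(f(8) + f(27)) = ½(0.00195312 + 5.08053e-05) = 0.00100197.
Running total after boundary: 0.00812859.
k=1: B_{2}/(2)! × [f^{(1)}(27) − f^{(1)}(8)] = 1/12 × (-5.64503e-06 − (-0.000732422)) = 6.05647e-05.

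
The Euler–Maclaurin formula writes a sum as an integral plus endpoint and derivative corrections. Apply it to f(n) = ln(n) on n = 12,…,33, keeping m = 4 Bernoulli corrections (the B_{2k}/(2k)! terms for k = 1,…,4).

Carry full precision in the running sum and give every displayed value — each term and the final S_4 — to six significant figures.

Integral: ∫_12^33 ln(x) dx = 64.5659.
Boundary: ½(f(12) + f(33)) = ½(2.48491 + 3.49651) = 2.99071.
Integral + boundary = 67.5566.
Correction k=1: B_{2}/2! · (f^{(1)}(33) − f^{(1)}(12)) = 1/12 · (0.0303030 − 0.0833333) = -0.00441919.
Running total after k=1: 67.5522.
Correction k=2: B_{4}/4! · (f^{(3)}(33) − f^{(3)}(12)) = −1/720 · (5.56529e-05 − 0.00115741) = 1.53021e-06.
Running total after k=2: 67.5522.
Correction k=3: B_{6}/6! · (f^{(5)}(33) − f^{(5)}(12)) = 1/30240 · (6.13256e-07 − 9.64506e-05) = -3.16922e-09.
Running total after k=3: 67.5522.
Correction k=4: B_{8}/8! · (f^{(7)}(33) − f^{(7)}(12)) = −1/1209600 · (1.68941e-08 − 2.00939e-05) = 1.65980e-11.

S_4 ≈ 67.5522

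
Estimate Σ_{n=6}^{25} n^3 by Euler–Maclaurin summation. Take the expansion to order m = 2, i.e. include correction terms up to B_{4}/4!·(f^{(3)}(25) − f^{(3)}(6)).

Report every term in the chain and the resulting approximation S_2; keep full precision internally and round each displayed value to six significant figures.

The integral term ∫_6^25 x^3 dx = 97332.2.
Endpoint term: (f(6) + f(25))/2 = (216.000 + 15625.0)/2 = 7920.50.
Running total after boundary: 105253.
Order-1 term: 1/12 · (1875.00 − 108.000) = 147.250.
Partial sum through k=1: 105400.
Order-2 term: −1/720 · (6.00000 − 6.00000) = 0.00000.

S_2 ≈ 105400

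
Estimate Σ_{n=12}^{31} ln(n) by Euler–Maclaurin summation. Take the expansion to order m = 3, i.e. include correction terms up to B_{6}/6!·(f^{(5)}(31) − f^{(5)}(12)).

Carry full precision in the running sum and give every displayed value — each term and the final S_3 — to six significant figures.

∫_12^31 ln(x) dx evaluates to 57.6347.
Boundary: ½(f(12) + f(31)) = ½(2.48491 + 3.43399) = 2.95945.
Running total after boundary: 60.5942.
k=1: B_{2}/(2)! × [f^{(1)}(31) − f^{(1)}(12)] = 1/12 × (0.0322581 − 0.0833333) = -0.00425627.
Partial sum through k=1: 60.5899.
k=2: B_{4}/(4)! × [f^{(3)}(31) − f^{(3)}(12)] = −1/720 × (6.71344e-05 − 0.00115741) = 1.51427e-06.
Partial sum through k=2: 60.5899.
k=3: B_{6}/(6)! × [f^{(5)}(31) − f^{(5)}(12)] = 1/30240 × (8.38306e-07 − 9.64506e-05) = -3.16178e-09.

S_3 ≈ 60.5899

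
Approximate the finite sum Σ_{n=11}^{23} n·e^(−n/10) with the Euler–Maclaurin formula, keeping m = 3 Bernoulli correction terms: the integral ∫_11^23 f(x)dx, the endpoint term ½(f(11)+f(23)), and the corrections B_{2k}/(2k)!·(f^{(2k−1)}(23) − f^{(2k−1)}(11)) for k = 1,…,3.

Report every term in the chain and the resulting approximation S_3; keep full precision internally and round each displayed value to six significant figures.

S_3 ≈ 39.7932

∫_11^23 x·e^(−x/10) dx evaluates to 36.8175.
Endpoint term: (f(11) + f(23))/2 = (3.66158 + 2.30595)/2 = 2.98377.
So far: 39.8013.
Correction k=1: B_{2}/2! · (f^{(1)}(23) − f^{(1)}(11)) = 1/12 · (-0.130336 − (-0.0332871)) = -0.00808745.
Running total after k=1: 39.7932.
Correction k=2: B_{4}/4! · (f^{(3)}(23) − f^{(3)}(11)) = −1/720 · (0.000701812 − 0.00632455) = 7.80936e-06.
Running total after k=2: 39.7932.
Correction k=3: B_{6}/6! · (f^{(5)}(23) − f^{(5)}(11)) = 1/30240 · (2.70699e-05 − 0.000129820) = -3.39781e-09.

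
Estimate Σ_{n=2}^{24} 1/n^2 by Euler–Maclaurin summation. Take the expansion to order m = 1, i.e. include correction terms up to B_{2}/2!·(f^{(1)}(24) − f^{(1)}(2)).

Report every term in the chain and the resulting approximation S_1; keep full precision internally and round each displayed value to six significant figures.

S_1 ≈ 0.605023

The integral term ∫_2^24 1/x^2 dx = 0.458333.
Boundary: ½(f(2) + f(24)) = ½(0.250000 + 0.00173611) = 0.125868.
Integral + boundary = 0.584201.
Correction k=1: B_{2}/2! · (f^{(1)}(24) − f^{(1)}(2)) = 1/12 · (-0.000144676 − (-0.250000)) = 0.0208213.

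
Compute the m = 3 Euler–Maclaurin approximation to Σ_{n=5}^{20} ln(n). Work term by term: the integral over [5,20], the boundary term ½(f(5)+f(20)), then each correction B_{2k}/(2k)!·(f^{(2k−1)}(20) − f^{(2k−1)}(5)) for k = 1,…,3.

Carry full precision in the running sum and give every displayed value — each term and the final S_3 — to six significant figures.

S_3 ≈ 39.1576

∫_5^20 ln(x) dx evaluates to 36.8675.
Boundary: ½(f(5) + f(20)) = ½(1.60944 + 2.99573) = 2.30259.
So far: 39.1700.
Correction k=1: B_{2}/2! · (f^{(1)}(20) − f^{(1)}(5)) = 1/12 · (0.0500000 − 0.200000) = -0.0125000.
After k=1: 39.1575.
Correction k=2: B_{4}/4! · (f^{(3)}(20) − f^{(3)}(5)) = −1/720 · (0.000250000 − 0.0160000) = 2.18750e-05.
After k=2: 39.1576.
Correction k=3: B_{6}/6! · (f^{(5)}(20) − f^{(5)}(5)) = 1/30240 · (7.50000e-06 − 0.00768000) = -2.53720e-07.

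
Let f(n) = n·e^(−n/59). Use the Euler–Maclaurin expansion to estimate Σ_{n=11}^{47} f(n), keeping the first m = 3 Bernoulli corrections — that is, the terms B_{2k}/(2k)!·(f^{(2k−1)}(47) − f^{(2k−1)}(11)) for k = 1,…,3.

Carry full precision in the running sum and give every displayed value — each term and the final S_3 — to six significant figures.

∫_11^47 x·e^(−x/59) dx evaluates to 607.874.
Boundary: ½(f(11) + f(47)) = ½(9.12899 + 21.1902) = 15.1596.
Running total after boundary: 623.033.
Correction k=1: B_{2}/2! · (f^{(1)}(47) − f^{(1)}(11)) = 1/12 · (0.0916993 − 0.675179) = -0.0486233.
After k=1: 622.985.
Correction k=2: B_{4}/4! · (f^{(3)}(47) − f^{(3)}(11)) = −1/720 · (0.000285380 − 0.000670783) = 5.35281e-07.
After k=2: 622.985.
Correction k=3: B_{6}/6! · (f^{(5)}(47) − f^{(5)}(11)) = 1/30240 · (1.56397e-07 − 3.29677e-07) = -5.73015e-12.

S_3 ≈ 622.985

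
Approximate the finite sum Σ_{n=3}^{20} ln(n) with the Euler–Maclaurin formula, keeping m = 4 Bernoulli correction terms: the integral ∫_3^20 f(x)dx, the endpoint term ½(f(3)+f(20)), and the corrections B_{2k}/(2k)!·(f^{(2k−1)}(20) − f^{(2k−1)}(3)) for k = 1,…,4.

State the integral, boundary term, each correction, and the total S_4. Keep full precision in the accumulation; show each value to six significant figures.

S_4 ≈ 41.6425

The integral term ∫_3^20 ln(x) dx = 39.6188.
Endpoint term: (f(3) + f(20))/2 = (1.09861 + 2.99573)/2 = 2.04717.
Running total after boundary: 41.6660.
Order-1 term: 1/12 · (0.0500000 − 0.333333) = -0.0236111.
After k=1: 41.6424.
Order-2 term: −1/720 · (0.000250000 − 0.0740741) = 0.000102533.
After k=2: 41.6425.
Order-3 term: 1/30240 · (7.50000e-06 − 0.0987654) = -3.26580e-06.
After k=3: 41.6425.
Order-4 term: −1/1209600 · (5.62500e-07 − 0.329218) = 2.72171e-07.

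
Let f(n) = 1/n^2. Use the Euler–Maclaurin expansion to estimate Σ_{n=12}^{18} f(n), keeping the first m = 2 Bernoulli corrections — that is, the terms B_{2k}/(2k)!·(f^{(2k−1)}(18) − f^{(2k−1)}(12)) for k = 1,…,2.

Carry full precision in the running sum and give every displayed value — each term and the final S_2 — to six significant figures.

∫_12^18 1/x^2 dx evaluates to 0.0277778.
Boundary: ½(f(12) + f(18)) = ½(0.00694444 + 0.00308642) = 0.00501543.
Integral + boundary = 0.0327932.
k=1: B_{2}/(2)! × [f^{(1)}(18) − f^{(1)}(12)] = 1/12 × (-0.000342936 − (-0.00115741)) = 6.78727e-05.
After k=1: 0.0328611.
k=2: B_{4}/(4)! × [f^{(3)}(18) − f^{(3)}(12)] = −1/720 × (-1.27013e-05 − (-9.64506e-05)) = -1.16318e-07.

S_2 ≈ 0.0328610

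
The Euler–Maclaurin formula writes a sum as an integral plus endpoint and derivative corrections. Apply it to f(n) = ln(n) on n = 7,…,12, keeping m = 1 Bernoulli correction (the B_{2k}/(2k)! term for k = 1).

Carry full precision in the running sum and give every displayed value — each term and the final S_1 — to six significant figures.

The integral term ∫_7^12 ln(x) dx = 11.1975.
Endpoint term: (f(7) + f(12))/2 = (1.94591 + 2.48491)/2 = 2.21541.
Running total after boundary: 13.4129.
Correction k=1: B_{2}/2! · (f^{(1)}(12) − f^{(1)}(7)) = 1/12 · (0.0833333 − 0.142857) = -0.00496032.

S_1 ≈ 13.4080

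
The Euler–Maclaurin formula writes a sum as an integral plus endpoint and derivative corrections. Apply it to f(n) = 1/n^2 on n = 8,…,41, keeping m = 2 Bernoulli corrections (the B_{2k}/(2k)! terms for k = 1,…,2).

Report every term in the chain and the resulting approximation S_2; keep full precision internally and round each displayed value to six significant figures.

Integral: ∫_8^41 1/x^2 dx = 0.100610.
Endpoint term: (f(8) + f(41))/2 = (0.0156250 + 0.000594884)/2 = 0.00810994.
Running total after boundary: 0.108720.
k=1: B_{2}/(2)! × [f^{(1)}(41) − f^{(1)}(8)] = 1/12 × (-2.90187e-05 − (-0.00390625)) = 0.000323103.
Partial sum through k=1: 0.109043.
k=2: B_{4}/(4)! × [f^{(3)}(41) − f^{(3)}(8)] = −1/720 × (-2.07153e-07 − (-0.000732422)) = -1.01696e-06.

S_2 ≈ 0.109042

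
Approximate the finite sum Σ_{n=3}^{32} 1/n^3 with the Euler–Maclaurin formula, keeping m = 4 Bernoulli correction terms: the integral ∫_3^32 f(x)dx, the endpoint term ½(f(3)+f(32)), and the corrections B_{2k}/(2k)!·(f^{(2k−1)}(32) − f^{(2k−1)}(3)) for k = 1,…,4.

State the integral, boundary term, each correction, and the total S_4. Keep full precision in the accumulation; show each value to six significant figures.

S_4 ≈ 0.0765831

The integral term ∫_3^32 1/x^3 dx = 0.0550673.
½[f(3) + f(32)] = ½[0.0370370 + 3.05176e-05] = 0.0185338.
Integral + boundary = 0.0736011.
Order-1 term: 1/12 · (-2.86102e-06 − (-0.0370370)) = 0.00308618.
Partial sum through k=1: 0.0766872.
Order-2 term: −1/720 · (-5.58794e-08 − (-0.0823045)) = -0.000114312.
Partial sum through k=2: 0.0765729.
Order-3 term: 1/30240 · (-2.29193e-09 − (-0.384088)) = 1.27013e-05.
Partial sum through k=3: 0.0765856.
Order-4 term: −1/1209600 · (-1.61151e-10 − (-3.07270)) = -2.54026e-06.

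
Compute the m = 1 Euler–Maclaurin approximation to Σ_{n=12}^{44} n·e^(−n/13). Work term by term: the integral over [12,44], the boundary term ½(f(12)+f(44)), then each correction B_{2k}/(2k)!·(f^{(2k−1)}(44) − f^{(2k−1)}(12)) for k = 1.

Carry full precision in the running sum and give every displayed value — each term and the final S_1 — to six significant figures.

Integral: ∫_12^44 x·e^(−x/13) dx = 104.008.
Endpoint term: (f(12) + f(44))/2 = (4.76754 + 1.49119)/2 = 3.12936.
Integral + boundary = 107.137.
k=1: B_{2}/(2)! × [f^{(1)}(44) − f^{(1)}(12)] = 1/12 × (-0.0808162 − 0.0305611) = -0.00928145.

S_1 ≈ 107.128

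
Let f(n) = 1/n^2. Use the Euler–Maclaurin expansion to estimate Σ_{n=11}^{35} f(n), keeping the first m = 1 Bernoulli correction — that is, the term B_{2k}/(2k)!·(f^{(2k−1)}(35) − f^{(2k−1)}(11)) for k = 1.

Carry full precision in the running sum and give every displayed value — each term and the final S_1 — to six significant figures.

S_1 ≈ 0.0669994

Integral: ∫_11^35 1/x^2 dx = 0.0623377.
Endpoint term: (f(11) + f(35))/2 = (0.00826446 + 0.000816327)/2 = 0.00454039.
So far: 0.0668781.
Correction k=1: B_{2}/2! · (f^{(1)}(35) − f^{(1)}(11)) = 1/12 · (-4.66472e-05 − (-0.00150263)) = 0.000121332.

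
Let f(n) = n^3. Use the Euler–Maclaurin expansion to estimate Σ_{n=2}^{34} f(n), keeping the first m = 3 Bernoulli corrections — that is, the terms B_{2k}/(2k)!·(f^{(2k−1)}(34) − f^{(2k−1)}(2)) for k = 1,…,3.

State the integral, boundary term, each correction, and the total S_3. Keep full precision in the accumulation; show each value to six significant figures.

The integral term ∫_2^34 x^3 dx = 334080.
Boundary: ½(f(2) + f(34)) = ½(8.00000 + 39304.0) = 19656.0.
Integral + boundary = 353736.
k=1: B_{2}/(2)! × [f^{(1)}(34) − f^{(1)}(2)] = 1/12 × (3468.00 − 12.0000) = 288.000.
Partial sum through k=1: 354024.
k=2: B_{4}/(4)! × [f^{(3)}(34) − f^{(3)}(2)] = −1/720 × (6.00000 − 6.00000) = 0.00000.
Partial sum through k=2: 354024.
k=3: B_{6}/(6)! × [f^{(5)}(34) − f^{(5)}(2)] = 1/30240 × (0.00000 − 0.00000) = 0.00000.

S_3 ≈ 354024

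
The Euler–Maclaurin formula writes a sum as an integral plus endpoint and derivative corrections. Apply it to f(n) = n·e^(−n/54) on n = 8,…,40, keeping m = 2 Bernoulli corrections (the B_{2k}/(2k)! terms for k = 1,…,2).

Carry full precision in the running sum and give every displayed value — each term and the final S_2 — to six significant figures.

S_2 ≈ 479.888

The integral term ∫_8^40 x·e^(−x/54) dx = 466.955.
Endpoint term: (f(8) + f(40))/2 = (6.89843 + 19.0704)/2 = 12.9844.
Running total after boundary: 479.939.
Order-1 term: 1/12 · (0.123605 − 0.734555) = -0.0509125.
Partial sum through k=1: 479.888.
Order-2 term: −1/720 · (0.000369385 − 0.000843334) = 6.58263e-07.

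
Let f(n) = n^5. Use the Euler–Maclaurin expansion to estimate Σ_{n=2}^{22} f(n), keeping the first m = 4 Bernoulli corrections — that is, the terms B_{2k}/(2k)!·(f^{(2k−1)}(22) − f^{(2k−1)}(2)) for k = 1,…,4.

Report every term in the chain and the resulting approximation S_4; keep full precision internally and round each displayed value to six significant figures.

S_4 ≈ 2.15710e+07

Integral: ∫_2^22 x^5 dx = 1.88966e+07.
½[f(2) + f(22)] = ½[32.0000 + 5.15363e+06] = 2.57683e+06.
Integral + boundary = 2.14735e+07.
k=1: B_{2}/(2)! × [f^{(1)}(22) − f^{(1)}(2)] = 1/12 × (1.17128e+06 − 80.0000) = 97600.0.
Partial sum through k=1: 2.15711e+07.
k=2: B_{4}/(4)! × [f^{(3)}(22) − f^{(3)}(2)] = −1/720 × (29040.0 − 240.000) = -40.0000.
Partial sum through k=2: 2.15710e+07.
k=3: B_{6}/(6)! × [f^{(5)}(22) − f^{(5)}(2)] = 1/30240 × (120.000 − 120.000) = 0.00000.
Partial sum through k=3: 2.15710e+07.
k=4: B_{8}/(8)! × [f^{(7)}(22) − f^{(7)}(2)] = −1/1209600 × (0.00000 − 0.00000) = 0.00000.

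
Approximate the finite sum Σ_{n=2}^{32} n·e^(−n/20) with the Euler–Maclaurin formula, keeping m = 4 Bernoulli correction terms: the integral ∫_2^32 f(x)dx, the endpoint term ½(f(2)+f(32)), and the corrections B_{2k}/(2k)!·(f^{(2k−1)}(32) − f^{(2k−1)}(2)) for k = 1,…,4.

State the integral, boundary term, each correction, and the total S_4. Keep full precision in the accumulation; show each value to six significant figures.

∫_2^32 x·e^(−x/20) dx evaluates to 188.156.
½[f(2) + f(32)] = ½[1.80967 + 6.46069] = 4.13518.
Running total after boundary: 192.291.
Order-1 term: 1/12 · (-0.121138 − 0.814354) = -0.0779576.
After k=1: 192.213.
Order-2 term: −1/720 · (0.000706638 − 0.00656007) = 8.12977e-06.
After k=2: 192.213.
Order-3 term: 1/30240 · (4.29030e-06 − 2.77106e-05) = -7.74482e-10.
After k=3: 192.213.
Order-4 term: −1/1209600 · (1.70350e-08 − 9.75528e-08) = 6.65656e-14.

S_4 ≈ 192.213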